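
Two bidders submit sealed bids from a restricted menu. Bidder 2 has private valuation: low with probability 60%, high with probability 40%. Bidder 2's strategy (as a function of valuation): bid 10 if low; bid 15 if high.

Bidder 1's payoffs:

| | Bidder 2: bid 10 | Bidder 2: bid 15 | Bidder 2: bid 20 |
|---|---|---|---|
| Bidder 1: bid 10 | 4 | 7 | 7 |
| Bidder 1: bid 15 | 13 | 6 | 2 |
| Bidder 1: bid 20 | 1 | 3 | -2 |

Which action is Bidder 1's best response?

Compute Bidder 1's expected payoff for each action, taking the expectation over Bidder 2's type.
E[bid 10] = 0.6·(4) + 0.4·(7) = 5.2
E[bid 15] = 0.6·(13) + 0.4·(6) = 10.2
E[bid 20] = 0.6·(1) + 0.4·(3) = 1.8
Best response: bid 15 (10.2 is the largest).

bid 15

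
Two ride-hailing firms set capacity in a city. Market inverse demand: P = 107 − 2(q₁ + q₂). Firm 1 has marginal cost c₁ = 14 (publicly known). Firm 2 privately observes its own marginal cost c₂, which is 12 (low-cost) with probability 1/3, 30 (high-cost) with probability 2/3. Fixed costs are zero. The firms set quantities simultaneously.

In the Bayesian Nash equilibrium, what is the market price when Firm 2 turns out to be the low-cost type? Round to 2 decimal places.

Firm 2 with cost c maximizes (107 − 2(q₁+q₂) − c)·q₂, giving q₂(c) = (107 − c − 2q₁)/4.
E[c₂] = 1/3·12 + 2/3·30 = 24
Firm 1's FOC against E[q₂] yields q₁ = (107 − 2·14 + E[c₂])/6 = (107 − 28 + 24)/6 = 17.1667.
q₂(low-cost) = 15.1667, so P = 107 − 2·(17.1667 + 15.1667) = 42.3333.

42.33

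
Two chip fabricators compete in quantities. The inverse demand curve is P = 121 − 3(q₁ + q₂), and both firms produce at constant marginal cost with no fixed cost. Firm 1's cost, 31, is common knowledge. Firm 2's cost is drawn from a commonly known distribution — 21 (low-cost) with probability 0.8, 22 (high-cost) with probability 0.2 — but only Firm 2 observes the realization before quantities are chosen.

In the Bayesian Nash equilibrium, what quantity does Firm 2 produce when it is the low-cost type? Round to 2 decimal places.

12.21

Type-c best response for Firm 2: q₂(c) = (121 − c)/6 − q₁/2.
Firm 1 maximizes expected profit; its first-order condition is 121 − 6q₁ − 3E[q₂] − 31 = 0.
Substituting E[q₂] and solving: E[c₂] = 21.2, so q₁ = (121 − 2·31 + 21.2)/9 = 8.91111.
q₂(low-cost) = (121 − 21 − 3·8.91111)/6 = 12.2111.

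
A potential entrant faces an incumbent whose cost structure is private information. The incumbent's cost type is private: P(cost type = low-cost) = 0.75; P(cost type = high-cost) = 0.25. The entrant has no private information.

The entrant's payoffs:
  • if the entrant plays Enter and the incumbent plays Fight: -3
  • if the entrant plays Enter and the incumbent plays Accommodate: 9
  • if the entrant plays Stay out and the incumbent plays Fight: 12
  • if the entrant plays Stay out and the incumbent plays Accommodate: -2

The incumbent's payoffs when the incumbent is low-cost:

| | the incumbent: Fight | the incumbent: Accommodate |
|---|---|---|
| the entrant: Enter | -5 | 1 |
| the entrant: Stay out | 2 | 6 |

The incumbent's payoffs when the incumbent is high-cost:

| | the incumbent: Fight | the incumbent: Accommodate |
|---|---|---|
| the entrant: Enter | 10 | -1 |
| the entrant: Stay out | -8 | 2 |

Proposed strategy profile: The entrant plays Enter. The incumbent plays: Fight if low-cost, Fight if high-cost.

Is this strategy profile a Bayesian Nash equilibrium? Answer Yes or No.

No

The entrant plays Enter: E[Enter] = 0.75·(-3) + 0.25·(-3) = -3; E[Stay out] = 12. Not best-responding. ✗
The incumbent (cost type low-cost), facing Enter: Fight gives -5, Accommodate gives 1. Proposed Fight is not best — profitable deviation exists. ✗
The incumbent (cost type high-cost), facing Enter: Fight gives 10, Accommodate gives -1. Proposed Fight is best. ✓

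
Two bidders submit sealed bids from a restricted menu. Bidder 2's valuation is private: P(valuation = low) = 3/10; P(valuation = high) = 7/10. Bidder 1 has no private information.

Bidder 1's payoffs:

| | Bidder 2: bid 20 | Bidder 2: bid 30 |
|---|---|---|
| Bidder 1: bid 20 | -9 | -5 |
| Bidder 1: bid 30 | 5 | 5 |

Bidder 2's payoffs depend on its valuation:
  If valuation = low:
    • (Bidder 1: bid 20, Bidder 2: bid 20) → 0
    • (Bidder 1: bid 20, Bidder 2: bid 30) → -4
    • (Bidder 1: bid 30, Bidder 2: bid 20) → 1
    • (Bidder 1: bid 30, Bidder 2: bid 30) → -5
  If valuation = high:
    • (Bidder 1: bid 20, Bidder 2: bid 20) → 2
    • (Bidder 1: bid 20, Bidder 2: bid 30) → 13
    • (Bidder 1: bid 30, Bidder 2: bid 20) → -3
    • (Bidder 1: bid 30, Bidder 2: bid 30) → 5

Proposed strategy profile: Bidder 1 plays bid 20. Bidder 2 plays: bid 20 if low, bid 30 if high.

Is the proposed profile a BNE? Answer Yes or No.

A profile is a BNE iff every type of every player is best-responding given beliefs about the other side.
Bidder 1 plays bid 20: E[bid 20] = 3/10·(-9) + 7/10·(-5) = -31/5; E[bid 30] = 5. Not best-responding. ✗
Bidder 2 (valuation low), facing bid 20: bid 20 gives 0, bid 30 gives -4. Proposed bid 20 is best. ✓
Bidder 2 (valuation high), facing bid 20: bid 20 gives 2, bid 30 gives 13. Proposed bid 30 is best. ✓

No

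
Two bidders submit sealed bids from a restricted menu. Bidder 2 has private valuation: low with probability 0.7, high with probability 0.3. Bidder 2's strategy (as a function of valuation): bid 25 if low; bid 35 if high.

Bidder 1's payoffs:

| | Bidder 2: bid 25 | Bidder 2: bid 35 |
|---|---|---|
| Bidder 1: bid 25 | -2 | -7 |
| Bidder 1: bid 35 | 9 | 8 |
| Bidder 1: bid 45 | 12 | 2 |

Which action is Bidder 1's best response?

bid 45

E[bid 25] = 0.7·(-2) + 0.3·(-7) = -3.5
E[bid 35] = 0.7·(9) + 0.3·(8) = 8.7
E[bid 45] = 0.7·(12) + 0.3·(2) = 9
Best response: bid 45 (9 is the largest).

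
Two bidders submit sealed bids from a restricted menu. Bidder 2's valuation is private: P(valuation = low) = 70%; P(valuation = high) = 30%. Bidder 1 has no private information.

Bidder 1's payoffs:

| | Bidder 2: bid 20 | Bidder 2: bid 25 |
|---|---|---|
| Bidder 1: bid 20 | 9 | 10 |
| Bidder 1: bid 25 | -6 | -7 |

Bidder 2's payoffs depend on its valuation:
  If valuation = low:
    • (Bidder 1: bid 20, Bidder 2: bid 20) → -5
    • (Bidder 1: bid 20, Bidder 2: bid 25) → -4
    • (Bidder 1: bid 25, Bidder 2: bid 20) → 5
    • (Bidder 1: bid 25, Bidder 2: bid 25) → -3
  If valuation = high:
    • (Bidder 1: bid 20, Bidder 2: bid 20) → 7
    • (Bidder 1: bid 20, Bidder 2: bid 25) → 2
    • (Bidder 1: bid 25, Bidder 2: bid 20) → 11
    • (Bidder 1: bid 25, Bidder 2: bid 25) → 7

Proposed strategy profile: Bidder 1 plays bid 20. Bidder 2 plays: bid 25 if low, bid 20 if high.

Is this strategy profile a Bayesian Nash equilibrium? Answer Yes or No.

Yes

Bidder 1 plays bid 20: E[bid 20] = 0.7·(10) + 0.3·(9) = 9.7; E[bid 25] = -6.7. Best-responding. ✓
Bidder 2 (valuation low), facing bid 20: bid 20 gives -5, bid 25 gives -4. Proposed bid 25 is best. ✓
Bidder 2 (valuation high), facing bid 20: bid 20 gives 7, bid 25 gives 2. Proposed bid 20 is best. ✓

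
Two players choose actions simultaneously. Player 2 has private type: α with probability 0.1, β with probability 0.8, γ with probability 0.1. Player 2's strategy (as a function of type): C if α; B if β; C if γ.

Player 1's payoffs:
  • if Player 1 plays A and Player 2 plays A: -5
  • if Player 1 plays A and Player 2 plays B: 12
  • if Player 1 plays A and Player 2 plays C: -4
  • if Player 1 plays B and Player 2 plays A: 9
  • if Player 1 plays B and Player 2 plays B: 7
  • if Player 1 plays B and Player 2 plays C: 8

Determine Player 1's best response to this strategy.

A

E[A] = 0.1·(-4) + 0.8·(12) + 0.1·(-4) = 8.8
E[B] = 0.1·(8) + 0.8·(7) + 0.1·(8) = 7.2
Best response: A (8.8 is the largest).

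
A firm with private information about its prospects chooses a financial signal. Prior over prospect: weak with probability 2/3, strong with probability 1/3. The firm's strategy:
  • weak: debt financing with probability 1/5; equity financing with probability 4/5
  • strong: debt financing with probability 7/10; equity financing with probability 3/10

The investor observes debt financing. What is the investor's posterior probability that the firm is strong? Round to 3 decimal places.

P(debt financing) = (2/3)·(1/5) + (1/3)·(7/10) = 11/30
P(strong | debt financing) = ((1/3)·(7/10)) / (11/30) = (7/30) / (11/30) = 7/11

0.636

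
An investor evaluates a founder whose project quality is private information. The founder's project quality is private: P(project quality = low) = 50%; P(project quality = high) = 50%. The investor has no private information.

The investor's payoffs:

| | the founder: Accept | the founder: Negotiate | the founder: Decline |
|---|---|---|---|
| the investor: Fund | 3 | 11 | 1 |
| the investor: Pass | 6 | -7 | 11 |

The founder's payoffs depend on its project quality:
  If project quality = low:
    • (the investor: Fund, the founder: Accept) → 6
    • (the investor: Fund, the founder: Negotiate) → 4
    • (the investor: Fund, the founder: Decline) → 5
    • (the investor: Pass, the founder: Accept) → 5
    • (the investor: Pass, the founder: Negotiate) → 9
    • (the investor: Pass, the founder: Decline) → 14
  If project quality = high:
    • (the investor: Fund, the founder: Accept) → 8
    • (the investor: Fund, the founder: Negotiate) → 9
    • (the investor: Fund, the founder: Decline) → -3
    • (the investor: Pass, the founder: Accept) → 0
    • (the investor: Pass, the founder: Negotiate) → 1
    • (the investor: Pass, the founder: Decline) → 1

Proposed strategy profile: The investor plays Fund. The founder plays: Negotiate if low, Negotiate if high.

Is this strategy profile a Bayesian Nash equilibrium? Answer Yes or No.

No

A profile is a BNE iff every type of every player is best-responding given beliefs about the other side.
The investor plays Fund: E[Fund] = 0.5·(11) + 0.5·(11) = 11; E[Pass] = -7. Best-responding. ✓
The founder (project quality low), facing Fund: Accept gives 6, Negotiate gives 4, Decline gives 5. Proposed Negotiate is not best — profitable deviation exists. ✗
The founder (project quality high), facing Fund: Accept gives 8, Negotiate gives 9, Decline gives -3. Proposed Negotiate is best. ✓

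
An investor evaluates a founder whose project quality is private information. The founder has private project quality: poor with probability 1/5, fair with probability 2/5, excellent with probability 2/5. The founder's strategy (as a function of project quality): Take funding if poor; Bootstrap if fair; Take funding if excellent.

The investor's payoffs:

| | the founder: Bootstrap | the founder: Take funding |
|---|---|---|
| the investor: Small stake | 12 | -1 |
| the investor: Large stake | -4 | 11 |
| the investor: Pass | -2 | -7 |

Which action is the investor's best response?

E[Small stake] = 1/5·(-1) + 2/5·(12) + 2/5·(-1) = 21/5
E[Large stake] = 1/5·(11) + 2/5·(-4) + 2/5·(11) = 5
E[Pass] = 1/5·(-7) + 2/5·(-2) + 2/5·(-7) = -5
Best response: Large stake (5 is the largest).

Large stake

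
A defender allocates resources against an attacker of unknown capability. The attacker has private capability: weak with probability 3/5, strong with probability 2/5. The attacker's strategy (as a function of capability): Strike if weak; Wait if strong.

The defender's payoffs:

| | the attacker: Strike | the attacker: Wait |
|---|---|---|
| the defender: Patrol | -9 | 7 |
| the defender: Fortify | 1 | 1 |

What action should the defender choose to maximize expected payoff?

Fortify

E[Patrol] = 3/5·(-9) + 2/5·(7) = -13/5
E[Fortify] = 3/5·(1) + 2/5·(1) = 1
Best response: Fortify (1 is the largest).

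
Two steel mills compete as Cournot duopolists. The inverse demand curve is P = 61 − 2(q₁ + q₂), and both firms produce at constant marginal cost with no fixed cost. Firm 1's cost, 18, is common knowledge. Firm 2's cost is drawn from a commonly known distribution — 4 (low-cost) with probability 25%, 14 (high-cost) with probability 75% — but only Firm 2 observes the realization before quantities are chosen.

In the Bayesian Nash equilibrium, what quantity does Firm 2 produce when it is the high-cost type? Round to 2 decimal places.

8.71

Firm 2 with cost c maximizes (61 − 2(q₁+q₂) − c)·q₂, giving q₂(c) = (61 − c − 2q₁)/4.
E[c₂] = 0.25·4 + 0.75·14 = 11.5
Firm 1's FOC against E[q₂] yields q₁ = (61 − 2·18 + E[c₂])/6 = (61 − 36 + 11.5)/6 = 6.08333.
q₂(high-cost) = (61 − 14 − 2·6.08333)/4 = 8.70833.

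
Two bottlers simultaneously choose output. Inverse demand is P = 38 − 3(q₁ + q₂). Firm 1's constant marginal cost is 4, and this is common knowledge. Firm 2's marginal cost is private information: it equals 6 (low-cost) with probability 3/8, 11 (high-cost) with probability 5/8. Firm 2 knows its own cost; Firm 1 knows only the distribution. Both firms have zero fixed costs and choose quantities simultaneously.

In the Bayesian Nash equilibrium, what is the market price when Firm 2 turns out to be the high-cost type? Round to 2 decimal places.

Type-c best response for Firm 2: q₂(c) = (38 − c)/6 − q₁/2.
Firm 1 maximizes expected profit; its first-order condition is 38 − 6q₁ − 3E[q₂] − 4 = 0.
Substituting E[q₂] and solving: E[c₂] = 9.125, so q₁ = (38 − 2·4 + 9.125)/9 = 4.34722.
q₂(high-cost) = 2.32639, so P = 38 − 3·(4.34722 + 2.32639) = 17.9792.

17.98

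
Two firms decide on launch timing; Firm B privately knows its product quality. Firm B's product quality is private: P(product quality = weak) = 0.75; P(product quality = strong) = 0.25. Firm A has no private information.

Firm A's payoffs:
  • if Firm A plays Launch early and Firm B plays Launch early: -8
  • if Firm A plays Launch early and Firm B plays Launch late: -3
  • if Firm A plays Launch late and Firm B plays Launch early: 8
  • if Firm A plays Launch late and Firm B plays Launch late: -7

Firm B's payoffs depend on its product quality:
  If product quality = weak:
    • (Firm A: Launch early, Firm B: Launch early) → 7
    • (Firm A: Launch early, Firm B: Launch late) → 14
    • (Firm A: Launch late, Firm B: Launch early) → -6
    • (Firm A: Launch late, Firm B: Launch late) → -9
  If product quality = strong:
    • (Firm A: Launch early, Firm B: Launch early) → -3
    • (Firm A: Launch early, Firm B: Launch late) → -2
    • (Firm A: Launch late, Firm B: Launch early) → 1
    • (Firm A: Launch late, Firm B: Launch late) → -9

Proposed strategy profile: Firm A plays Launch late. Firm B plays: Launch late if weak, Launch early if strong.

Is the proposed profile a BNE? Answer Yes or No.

Firm A plays Launch late: E[Launch late] = 0.75·(-7) + 0.25·(8) = -3.25; E[Launch early] = -4.25. Best-responding. ✓
Firm B (product quality weak), facing Launch late: Launch early gives -6, Launch late gives -9. Proposed Launch late is not best — profitable deviation exists. ✗
Firm B (product quality strong), facing Launch late: Launch early gives 1, Launch late gives -9. Proposed Launch early is best. ✓

No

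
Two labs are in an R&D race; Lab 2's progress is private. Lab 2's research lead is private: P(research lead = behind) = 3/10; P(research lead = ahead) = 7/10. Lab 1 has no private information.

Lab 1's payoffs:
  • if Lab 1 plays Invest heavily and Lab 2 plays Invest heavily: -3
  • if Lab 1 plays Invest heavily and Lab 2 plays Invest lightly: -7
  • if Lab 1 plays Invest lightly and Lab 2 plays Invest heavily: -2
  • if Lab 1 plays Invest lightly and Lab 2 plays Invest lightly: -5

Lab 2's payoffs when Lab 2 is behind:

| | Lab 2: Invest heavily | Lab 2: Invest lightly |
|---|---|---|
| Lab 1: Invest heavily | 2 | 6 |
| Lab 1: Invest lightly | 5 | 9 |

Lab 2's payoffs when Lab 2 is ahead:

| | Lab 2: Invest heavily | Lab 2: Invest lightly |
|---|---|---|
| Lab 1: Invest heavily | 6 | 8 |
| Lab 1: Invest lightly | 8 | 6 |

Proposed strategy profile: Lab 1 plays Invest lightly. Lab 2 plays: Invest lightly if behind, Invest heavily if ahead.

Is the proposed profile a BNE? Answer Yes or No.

Yes

A profile is a BNE iff every type of every player is best-responding given beliefs about the other side.
Lab 1 plays Invest lightly: E[Invest lightly] = 3/10·(-5) + 7/10·(-2) = -29/10; E[Invest heavily] = -21/5. Best-responding. ✓
Lab 2 (research lead behind), facing Invest lightly: Invest heavily gives 5, Invest lightly gives 9. Proposed Invest lightly is best. ✓
Lab 2 (research lead ahead), facing Invest lightly: Invest heavily gives 8, Invest lightly gives 6. Proposed Invest heavily is best. ✓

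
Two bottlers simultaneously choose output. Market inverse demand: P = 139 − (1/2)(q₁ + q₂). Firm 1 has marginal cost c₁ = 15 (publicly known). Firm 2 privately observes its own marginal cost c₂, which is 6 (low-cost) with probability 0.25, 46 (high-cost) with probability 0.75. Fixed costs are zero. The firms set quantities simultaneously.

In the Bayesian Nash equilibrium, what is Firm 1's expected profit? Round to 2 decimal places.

Firm 2 with cost c maximizes (139 − (1/2)(q₁+q₂) − c)·q₂, giving q₂(c) = (139 − c − (1/2)q₁).
E[c₂] = 0.25·6 + 0.75·46 = 36
Firm 1's FOC against E[q₂] yields q₁ = (139 − 2·15 + E[c₂])/(3/2) = (139 − 30 + 36)/(3/2) = 96.6667.
E[P] = 139 − (1/2)·(q₁ + E[q₂]) = 63.3333; Firm 1's expected profit = (E[P] − 15)·q₁ = (63.3333 − 15)·96.6667 = 4672.22.

4672.22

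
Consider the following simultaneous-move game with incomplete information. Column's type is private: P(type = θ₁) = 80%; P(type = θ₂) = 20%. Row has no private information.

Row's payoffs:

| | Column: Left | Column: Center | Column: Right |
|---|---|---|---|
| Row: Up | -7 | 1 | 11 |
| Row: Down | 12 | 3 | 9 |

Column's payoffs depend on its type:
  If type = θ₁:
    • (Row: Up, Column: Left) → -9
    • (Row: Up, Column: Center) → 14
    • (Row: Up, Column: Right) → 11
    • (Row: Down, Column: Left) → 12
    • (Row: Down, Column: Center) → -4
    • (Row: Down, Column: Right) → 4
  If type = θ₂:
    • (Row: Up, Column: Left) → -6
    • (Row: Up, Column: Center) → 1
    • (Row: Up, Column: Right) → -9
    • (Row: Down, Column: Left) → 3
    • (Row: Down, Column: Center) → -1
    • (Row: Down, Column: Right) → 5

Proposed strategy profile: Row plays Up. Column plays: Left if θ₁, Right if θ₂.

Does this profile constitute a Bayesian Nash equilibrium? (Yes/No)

No

Row plays Up: E[Up] = 0.8·(-7) + 0.2·(11) = -3.4; E[Down] = 11.4. Not best-responding. ✗
Column (type θ₁), facing Up: Left gives -9, Center gives 14, Right gives 11. Proposed Left is not best — profitable deviation exists. ✗
Column (type θ₂), facing Up: Left gives -6, Center gives 1, Right gives -9. Proposed Right is not best — profitable deviation exists. ✗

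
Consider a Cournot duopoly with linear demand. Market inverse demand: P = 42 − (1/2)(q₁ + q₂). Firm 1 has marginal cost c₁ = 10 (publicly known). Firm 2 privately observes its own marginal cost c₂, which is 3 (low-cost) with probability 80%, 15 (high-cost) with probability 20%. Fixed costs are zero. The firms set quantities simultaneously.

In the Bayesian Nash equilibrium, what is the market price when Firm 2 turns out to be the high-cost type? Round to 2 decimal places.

23.93

Firm 2 with cost c maximizes (42 − (1/2)(q₁+q₂) − c)·q₂, giving q₂(c) = (42 − c − (1/2)q₁).
E[c₂] = 0.8·3 + 0.2·15 = 5.4
Firm 1's FOC against E[q₂] yields q₁ = (42 − 2·10 + E[c₂])/(3/2) = (42 − 20 + 5.4)/(3/2) = 18.2667.
q₂(high-cost) = 17.8667, so P = 42 − (1/2)·(18.2667 + 17.8667) = 23.9333.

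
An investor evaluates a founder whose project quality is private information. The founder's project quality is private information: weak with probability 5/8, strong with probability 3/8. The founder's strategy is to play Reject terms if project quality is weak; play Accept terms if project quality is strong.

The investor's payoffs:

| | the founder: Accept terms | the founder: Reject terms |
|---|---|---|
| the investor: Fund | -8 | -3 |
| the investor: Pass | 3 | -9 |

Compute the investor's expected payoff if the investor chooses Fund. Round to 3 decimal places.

E[Fund] = 5/8·(-3) + 3/8·(-8) = (-15/8) + (-3) = -39/8

-4.875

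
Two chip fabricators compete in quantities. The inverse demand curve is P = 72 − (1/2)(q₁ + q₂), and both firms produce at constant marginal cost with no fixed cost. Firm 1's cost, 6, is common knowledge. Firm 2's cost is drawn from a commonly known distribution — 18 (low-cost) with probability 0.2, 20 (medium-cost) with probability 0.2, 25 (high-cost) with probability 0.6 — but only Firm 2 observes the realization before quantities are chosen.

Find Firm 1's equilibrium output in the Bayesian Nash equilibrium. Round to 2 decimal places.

55.07

Firm 2 with cost c maximizes (72 − (1/2)(q₁+q₂) − c)·q₂, giving q₂(c) = (72 − c − (1/2)q₁).
E[c₂] = 0.2·18 + 0.2·20 + 0.6·25 = 22.6
Firm 1's FOC against E[q₂] yields q₁ = (72 − 2·6 + E[c₂])/(3/2) = (72 − 12 + 22.6)/(3/2) = 55.0667.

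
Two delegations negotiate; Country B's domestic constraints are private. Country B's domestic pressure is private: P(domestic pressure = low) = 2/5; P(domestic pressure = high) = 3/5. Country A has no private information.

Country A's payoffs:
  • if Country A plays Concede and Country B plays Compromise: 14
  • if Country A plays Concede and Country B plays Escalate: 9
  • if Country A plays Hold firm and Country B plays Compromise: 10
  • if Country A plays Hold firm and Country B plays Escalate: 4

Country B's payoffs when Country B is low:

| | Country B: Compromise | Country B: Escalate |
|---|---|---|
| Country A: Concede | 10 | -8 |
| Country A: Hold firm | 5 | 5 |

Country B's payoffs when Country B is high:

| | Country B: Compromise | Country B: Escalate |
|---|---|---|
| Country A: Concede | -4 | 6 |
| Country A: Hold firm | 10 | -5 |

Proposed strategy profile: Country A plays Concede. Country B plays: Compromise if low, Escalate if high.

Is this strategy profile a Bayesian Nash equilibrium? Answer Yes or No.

Country A plays Concede: E[Concede] = 2/5·(14) + 3/5·(9) = 11; E[Hold firm] = 32/5. Best-responding. ✓
Country B (domestic pressure low), facing Concede: Compromise gives 10, Escalate gives -8. Proposed Compromise is best. ✓
Country B (domestic pressure high), facing Concede: Compromise gives -4, Escalate gives 6. Proposed Escalate is best. ✓

Yes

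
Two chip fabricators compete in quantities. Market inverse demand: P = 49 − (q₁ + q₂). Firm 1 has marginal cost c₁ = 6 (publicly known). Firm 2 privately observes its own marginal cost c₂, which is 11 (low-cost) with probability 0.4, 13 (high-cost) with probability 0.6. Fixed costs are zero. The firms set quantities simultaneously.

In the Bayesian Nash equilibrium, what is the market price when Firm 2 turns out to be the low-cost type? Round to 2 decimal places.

Firm 2 with cost c maximizes (49 − (q₁+q₂) − c)·q₂, giving q₂(c) = (49 − c − q₁)/2.
E[c₂] = 0.4·11 + 0.6·13 = 12.2
Firm 1's FOC against E[q₂] yields q₁ = (49 − 2·6 + E[c₂])/3 = (49 − 12 + 12.2)/3 = 16.4.
q₂(low-cost) = 10.8, so P = 49 − (16.4 + 10.8) = 21.8.

21.80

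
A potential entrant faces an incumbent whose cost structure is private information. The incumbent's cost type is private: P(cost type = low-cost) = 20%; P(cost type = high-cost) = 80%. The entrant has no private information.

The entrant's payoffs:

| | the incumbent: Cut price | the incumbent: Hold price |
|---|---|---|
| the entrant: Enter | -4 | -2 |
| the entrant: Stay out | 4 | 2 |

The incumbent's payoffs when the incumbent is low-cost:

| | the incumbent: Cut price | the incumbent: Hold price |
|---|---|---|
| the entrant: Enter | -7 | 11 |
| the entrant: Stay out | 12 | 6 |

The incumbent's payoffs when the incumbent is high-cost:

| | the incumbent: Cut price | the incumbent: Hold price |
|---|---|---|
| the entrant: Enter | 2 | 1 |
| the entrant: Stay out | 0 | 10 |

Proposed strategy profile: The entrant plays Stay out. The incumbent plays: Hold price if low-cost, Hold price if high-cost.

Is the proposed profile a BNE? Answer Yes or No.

No

The entrant plays Stay out: E[Stay out] = 0.2·(2) + 0.8·(2) = 2; E[Enter] = -2. Best-responding. ✓
The incumbent (cost type low-cost), facing Stay out: Cut price gives 12, Hold price gives 6. Proposed Hold price is not best — profitable deviation exists. ✗
The incumbent (cost type high-cost), facing Stay out: Cut price gives 0, Hold price gives 10. Proposed Hold price is best. ✓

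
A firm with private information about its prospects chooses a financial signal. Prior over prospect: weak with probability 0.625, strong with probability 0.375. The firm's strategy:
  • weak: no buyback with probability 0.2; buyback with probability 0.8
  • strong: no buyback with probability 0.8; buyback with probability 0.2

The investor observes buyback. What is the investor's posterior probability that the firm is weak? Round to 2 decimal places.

0.87

P(buyback) = 0.625·0.8 + 0.375·0.2 = 0.575
P(weak | buyback) = (0.625·0.8) / 0.575 = 0.5 / 0.575 = 0.869565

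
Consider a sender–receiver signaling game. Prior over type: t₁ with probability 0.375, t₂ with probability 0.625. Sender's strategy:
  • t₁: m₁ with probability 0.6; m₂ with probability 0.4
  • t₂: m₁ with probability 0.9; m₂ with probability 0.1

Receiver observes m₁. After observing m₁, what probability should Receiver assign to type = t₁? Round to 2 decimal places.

0.29

P(m₁) = 0.375·0.6 + 0.625·0.9 = 0.7875
P(t₁ | m₁) = (0.375·0.6) / 0.7875 = 0.225 / 0.7875 = 0.285714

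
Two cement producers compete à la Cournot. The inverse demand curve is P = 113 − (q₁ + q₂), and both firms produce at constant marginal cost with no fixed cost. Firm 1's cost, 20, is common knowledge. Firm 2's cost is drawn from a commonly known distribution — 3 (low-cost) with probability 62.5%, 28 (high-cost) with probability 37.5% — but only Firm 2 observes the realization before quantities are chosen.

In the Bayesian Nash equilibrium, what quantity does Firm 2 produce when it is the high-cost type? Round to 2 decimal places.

Firm 2 with cost c maximizes (113 − (q₁+q₂) − c)·q₂, giving q₂(c) = (113 − c − q₁)/2.
E[c₂] = 0.625·3 + 0.375·28 = 12.375
Firm 1's FOC against E[q₂] yields q₁ = (113 − 2·20 + E[c₂])/3 = (113 − 40 + 12.375)/3 = 28.4583.
q₂(high-cost) = (113 − 28 − 28.4583)/2 = 28.2708.

28.27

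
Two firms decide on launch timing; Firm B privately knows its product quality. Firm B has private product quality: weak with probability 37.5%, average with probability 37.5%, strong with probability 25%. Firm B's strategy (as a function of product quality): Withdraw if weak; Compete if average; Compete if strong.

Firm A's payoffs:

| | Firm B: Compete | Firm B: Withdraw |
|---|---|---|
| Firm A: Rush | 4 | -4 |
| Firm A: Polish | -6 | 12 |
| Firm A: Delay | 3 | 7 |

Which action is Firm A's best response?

Delay

Compute Firm A's expected payoff for each action, taking the expectation over Firm B's type.
E[Rush] = 0.375·(-4) + 0.375·(4) + 0.25·(4) = 1
E[Polish] = 0.375·(12) + 0.375·(-6) + 0.25·(-6) = 0.75
E[Delay] = 0.375·(7) + 0.375·(3) + 0.25·(3) = 4.5
Best response: Delay (4.5 is the largest).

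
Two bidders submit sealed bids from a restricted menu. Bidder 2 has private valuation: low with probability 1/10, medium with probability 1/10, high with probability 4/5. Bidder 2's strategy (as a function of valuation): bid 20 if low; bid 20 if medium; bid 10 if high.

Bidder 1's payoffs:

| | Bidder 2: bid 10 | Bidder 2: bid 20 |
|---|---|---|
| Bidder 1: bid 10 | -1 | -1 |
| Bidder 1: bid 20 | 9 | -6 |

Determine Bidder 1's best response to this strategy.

bid 20

E[bid 10] = 1/10·(-1) + 1/10·(-1) + 4/5·(-1) = -1
E[bid 20] = 1/10·(-6) + 1/10·(-6) + 4/5·(9) = 6
Best response: bid 20 (6 is the largest).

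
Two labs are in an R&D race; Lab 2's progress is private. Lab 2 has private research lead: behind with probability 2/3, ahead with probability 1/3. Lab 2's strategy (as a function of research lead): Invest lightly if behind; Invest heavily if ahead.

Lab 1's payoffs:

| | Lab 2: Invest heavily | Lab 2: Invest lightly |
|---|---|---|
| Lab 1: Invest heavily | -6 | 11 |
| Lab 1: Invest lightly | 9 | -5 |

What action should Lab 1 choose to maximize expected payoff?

E[Invest heavily] = 2/3·(11) + 1/3·(-6) = 16/3
E[Invest lightly] = 2/3·(-5) + 1/3·(9) = -1/3
Best response: Invest heavily (16/3 is the largest).

Invest heavily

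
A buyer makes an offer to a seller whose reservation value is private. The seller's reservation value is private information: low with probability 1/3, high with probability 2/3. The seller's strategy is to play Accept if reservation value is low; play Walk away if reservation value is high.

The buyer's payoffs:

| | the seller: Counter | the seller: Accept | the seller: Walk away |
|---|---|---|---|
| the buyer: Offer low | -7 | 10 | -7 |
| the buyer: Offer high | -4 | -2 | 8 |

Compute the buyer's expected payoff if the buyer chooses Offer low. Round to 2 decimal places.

-1.33

Take the expectation over the seller's reservation value, weighting each type's action by its prior probability.
E[Offer low] = 1/3·10 + 2/3·(-7) = 10/3 + (-14/3) = -4/3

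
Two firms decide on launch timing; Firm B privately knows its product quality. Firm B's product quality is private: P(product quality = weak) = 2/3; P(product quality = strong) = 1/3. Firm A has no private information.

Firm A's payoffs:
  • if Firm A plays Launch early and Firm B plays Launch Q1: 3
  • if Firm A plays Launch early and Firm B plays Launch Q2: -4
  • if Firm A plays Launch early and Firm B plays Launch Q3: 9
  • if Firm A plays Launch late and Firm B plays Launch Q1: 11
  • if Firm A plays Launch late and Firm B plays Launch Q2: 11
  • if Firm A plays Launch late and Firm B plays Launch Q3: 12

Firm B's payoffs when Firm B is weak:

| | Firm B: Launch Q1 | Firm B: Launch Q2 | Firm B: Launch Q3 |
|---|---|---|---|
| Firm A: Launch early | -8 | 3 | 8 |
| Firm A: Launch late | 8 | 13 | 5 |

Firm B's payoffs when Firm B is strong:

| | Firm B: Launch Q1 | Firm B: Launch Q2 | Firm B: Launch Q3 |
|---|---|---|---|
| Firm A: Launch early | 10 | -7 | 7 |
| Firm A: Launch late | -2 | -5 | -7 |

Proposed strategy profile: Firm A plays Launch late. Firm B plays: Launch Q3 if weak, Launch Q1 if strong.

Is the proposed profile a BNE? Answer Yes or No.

No

Firm A plays Launch late: E[Launch late] = 2/3·(12) + 1/3·(11) = 35/3; E[Launch early] = 7. Best-responding. ✓
Firm B (product quality weak), facing Launch late: Launch Q1 gives 8, Launch Q2 gives 13, Launch Q3 gives 5. Proposed Launch Q3 is not best — profitable deviation exists. ✗
Firm B (product quality strong), facing Launch late: Launch Q1 gives -2, Launch Q2 gives -5, Launch Q3 gives -7. Proposed Launch Q1 is best. ✓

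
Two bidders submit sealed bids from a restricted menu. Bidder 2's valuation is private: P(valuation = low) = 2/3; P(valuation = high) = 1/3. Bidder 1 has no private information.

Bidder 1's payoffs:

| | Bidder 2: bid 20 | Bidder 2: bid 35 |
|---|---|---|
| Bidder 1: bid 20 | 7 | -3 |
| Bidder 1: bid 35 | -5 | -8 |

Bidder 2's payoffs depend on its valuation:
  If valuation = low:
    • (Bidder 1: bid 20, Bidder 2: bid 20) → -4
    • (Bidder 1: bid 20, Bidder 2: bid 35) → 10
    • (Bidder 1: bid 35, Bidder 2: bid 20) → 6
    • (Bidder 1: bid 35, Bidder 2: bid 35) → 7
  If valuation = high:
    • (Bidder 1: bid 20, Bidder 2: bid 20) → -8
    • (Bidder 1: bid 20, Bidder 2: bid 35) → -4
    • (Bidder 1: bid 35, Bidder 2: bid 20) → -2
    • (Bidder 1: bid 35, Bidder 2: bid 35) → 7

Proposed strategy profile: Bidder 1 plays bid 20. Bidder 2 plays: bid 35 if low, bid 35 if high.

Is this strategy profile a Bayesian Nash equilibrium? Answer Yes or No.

Yes

Bidder 1 plays bid 20: E[bid 20] = 2/3·(-3) + 1/3·(-3) = -3; E[bid 35] = -8. Best-responding. ✓
Bidder 2 (valuation low), facing bid 20: bid 20 gives -4, bid 35 gives 10. Proposed bid 35 is best. ✓
Bidder 2 (valuation high), facing bid 20: bid 20 gives -8, bid 35 gives -4. Proposed bid 35 is best. ✓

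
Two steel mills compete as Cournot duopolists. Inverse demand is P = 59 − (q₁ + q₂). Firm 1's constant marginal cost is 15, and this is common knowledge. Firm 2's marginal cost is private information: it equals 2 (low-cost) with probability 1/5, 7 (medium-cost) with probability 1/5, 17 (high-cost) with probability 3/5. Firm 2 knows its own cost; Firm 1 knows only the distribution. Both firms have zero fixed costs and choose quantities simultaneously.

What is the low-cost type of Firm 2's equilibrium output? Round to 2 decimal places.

21.67

Type-c best response for Firm 2: q₂(c) = (59 − c)/2 − q₁/2.
Firm 1 maximizes expected profit; its first-order condition is 59 − 2q₁ − E[q₂] − 15 = 0.
Substituting E[q₂] and solving: E[c₂] = 12, so q₁ = (59 − 2·15 + 12)/3 = 13.6667.
q₂(low-cost) = (59 − 2 − 13.6667)/2 = 21.6667.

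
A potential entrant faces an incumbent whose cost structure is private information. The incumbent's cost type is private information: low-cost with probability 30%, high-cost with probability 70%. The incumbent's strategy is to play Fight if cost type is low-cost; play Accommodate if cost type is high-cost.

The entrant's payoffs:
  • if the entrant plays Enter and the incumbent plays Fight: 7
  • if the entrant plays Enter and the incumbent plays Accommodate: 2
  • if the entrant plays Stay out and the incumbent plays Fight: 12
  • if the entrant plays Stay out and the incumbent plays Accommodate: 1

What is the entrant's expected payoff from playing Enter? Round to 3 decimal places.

3.500

E[Enter] = 0.3·7 + 0.7·2 = 2.1 + 1.4 = 3.5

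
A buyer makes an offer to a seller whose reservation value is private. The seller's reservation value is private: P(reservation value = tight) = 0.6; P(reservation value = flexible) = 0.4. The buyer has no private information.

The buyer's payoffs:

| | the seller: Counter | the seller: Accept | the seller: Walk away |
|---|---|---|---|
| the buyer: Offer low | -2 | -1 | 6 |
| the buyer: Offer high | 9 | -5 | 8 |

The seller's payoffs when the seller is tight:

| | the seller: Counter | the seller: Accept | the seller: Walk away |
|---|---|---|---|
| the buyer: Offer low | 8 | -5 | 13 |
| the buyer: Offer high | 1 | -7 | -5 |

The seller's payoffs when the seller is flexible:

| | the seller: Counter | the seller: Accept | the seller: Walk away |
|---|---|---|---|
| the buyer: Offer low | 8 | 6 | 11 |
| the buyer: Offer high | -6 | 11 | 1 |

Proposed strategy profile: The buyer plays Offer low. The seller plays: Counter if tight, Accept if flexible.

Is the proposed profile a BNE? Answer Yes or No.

No

A profile is a BNE iff every type of every player is best-responding given beliefs about the other side.
The buyer plays Offer low: E[Offer low] = 0.6·(-2) + 0.4·(-1) = -1.6; E[Offer high] = 3.4. Not best-responding. ✗
The seller (reservation value tight), facing Offer low: Counter gives 8, Accept gives -5, Walk away gives 13. Proposed Counter is not best — profitable deviation exists. ✗
The seller (reservation value flexible), facing Offer low: Counter gives 8, Accept gives 6, Walk away gives 11. Proposed Accept is not best — profitable deviation exists. ✗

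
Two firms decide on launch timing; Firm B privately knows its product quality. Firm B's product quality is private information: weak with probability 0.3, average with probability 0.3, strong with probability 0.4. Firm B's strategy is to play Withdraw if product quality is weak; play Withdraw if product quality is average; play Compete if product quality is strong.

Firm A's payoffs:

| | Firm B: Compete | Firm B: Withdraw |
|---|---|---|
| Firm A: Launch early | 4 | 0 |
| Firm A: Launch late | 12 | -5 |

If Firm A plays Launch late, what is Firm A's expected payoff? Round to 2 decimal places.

1.80

E[Launch late] = 0.3·(-5) + 0.3·(-5) + 0.4·12 = (-1.5) + (-1.5) + 4.8 = 1.8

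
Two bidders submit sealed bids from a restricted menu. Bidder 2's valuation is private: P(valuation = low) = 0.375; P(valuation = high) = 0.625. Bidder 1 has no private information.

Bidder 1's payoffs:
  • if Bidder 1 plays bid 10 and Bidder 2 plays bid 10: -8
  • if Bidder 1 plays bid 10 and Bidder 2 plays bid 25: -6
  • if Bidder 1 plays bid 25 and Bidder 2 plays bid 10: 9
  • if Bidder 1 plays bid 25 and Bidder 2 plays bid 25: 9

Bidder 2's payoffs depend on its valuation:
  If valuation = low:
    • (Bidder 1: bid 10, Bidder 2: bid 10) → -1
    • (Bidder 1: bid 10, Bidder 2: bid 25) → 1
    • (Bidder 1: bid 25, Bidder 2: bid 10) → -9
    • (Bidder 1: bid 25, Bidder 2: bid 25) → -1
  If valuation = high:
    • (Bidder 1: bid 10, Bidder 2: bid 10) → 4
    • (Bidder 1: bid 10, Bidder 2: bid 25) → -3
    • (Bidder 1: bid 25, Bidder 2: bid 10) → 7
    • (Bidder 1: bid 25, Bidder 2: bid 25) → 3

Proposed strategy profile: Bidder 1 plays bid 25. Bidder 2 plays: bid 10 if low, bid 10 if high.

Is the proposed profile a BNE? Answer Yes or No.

No

A profile is a BNE iff every type of every player is best-responding given beliefs about the other side.
Bidder 1 plays bid 25: E[bid 25] = 0.375·(9) + 0.625·(9) = 9; E[bid 10] = -8. Best-responding. ✓
Bidder 2 (valuation low), facing bid 25: bid 10 gives -9, bid 25 gives -1. Proposed bid 10 is not best — profitable deviation exists. ✗
Bidder 2 (valuation high), facing bid 25: bid 10 gives 7, bid 25 gives 3. Proposed bid 10 is best. ✓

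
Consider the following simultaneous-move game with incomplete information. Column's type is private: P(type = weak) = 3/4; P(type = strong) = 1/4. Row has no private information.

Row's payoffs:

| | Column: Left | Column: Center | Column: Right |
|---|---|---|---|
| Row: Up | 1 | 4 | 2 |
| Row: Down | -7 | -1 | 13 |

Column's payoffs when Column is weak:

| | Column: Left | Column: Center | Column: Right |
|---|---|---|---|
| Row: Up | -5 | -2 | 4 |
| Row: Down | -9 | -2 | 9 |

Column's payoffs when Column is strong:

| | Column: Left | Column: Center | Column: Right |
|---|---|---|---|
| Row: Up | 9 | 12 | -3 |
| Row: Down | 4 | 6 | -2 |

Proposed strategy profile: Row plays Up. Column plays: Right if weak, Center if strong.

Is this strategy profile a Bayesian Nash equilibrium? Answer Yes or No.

Row plays Up: E[Up] = 3/4·(2) + 1/4·(4) = 5/2; E[Down] = 19/2. Not best-responding. ✗
Column (type weak), facing Up: Left gives -5, Center gives -2, Right gives 4. Proposed Right is best. ✓
Column (type strong), facing Up: Left gives 9, Center gives 12, Right gives -3. Proposed Center is best. ✓

No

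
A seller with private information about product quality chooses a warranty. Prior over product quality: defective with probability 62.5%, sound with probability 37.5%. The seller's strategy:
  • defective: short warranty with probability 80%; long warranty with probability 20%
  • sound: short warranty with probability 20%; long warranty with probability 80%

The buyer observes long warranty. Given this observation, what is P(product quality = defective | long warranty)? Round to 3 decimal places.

0.294

Apply Bayes' rule using the sender's strategy as the likelihood.
P(long warranty) = 0.625·0.2 + 0.375·0.8 = 0.425
P(defective | long warranty) = (0.625·0.2) / 0.425 = 0.125 / 0.425 = 0.294118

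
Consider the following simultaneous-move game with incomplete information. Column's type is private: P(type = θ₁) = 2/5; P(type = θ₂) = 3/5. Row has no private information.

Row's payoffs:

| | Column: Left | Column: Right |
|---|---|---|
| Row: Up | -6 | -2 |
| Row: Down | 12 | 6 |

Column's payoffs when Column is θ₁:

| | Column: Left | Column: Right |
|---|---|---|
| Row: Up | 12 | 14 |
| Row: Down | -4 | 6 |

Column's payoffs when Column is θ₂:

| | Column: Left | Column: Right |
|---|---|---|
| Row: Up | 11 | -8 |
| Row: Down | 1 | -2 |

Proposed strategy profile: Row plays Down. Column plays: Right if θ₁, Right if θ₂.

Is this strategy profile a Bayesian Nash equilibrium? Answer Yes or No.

Row plays Down: E[Down] = 2/5·(6) + 3/5·(6) = 6; E[Up] = -2. Best-responding. ✓
Column (type θ₁), facing Down: Left gives -4, Right gives 6. Proposed Right is best. ✓
Column (type θ₂), facing Down: Left gives 1, Right gives -2. Proposed Right is not best — profitable deviation exists. ✗

No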